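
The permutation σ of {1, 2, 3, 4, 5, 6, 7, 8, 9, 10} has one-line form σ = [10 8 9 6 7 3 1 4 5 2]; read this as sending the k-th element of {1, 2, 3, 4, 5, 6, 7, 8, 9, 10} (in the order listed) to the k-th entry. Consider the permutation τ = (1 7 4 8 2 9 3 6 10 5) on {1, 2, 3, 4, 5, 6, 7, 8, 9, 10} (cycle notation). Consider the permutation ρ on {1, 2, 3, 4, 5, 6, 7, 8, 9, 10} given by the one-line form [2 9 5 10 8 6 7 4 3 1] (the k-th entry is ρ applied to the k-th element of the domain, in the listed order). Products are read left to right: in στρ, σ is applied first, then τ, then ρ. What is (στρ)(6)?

6

(στρ)(6) = ρ(τ(σ(6))). σ(6) = 3, then τ(3) = 6, then ρ(6) = 6, so the result is 6.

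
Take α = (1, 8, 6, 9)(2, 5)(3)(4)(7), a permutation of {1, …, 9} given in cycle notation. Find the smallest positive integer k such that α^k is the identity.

4

The disjoint cycles have lengths 4, 2, 1, 1, 1.
Since disjoint cycles commute, ord(α) = lcm(4, 2) = 4.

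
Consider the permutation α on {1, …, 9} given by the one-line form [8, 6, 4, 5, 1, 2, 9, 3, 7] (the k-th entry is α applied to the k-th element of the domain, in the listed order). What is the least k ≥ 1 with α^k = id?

Decomposing into disjoint cycles gives cycle lengths 5, 2, 2.
The order of α is the least common multiple of its cycle lengths: lcm(5, 2, 2) = 10.

10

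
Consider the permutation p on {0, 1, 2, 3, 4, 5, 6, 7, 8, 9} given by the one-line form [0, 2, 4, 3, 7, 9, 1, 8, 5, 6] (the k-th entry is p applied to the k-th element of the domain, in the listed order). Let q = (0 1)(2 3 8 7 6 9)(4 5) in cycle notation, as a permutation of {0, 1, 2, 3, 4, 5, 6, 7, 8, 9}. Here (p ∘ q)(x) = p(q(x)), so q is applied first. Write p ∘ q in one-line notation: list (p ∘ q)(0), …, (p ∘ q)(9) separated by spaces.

(p ∘ q)(x) = p(q(x)). Computing each image: p(q(0)) = p(1) = 2, p(q(1)) = p(0) = 0, p(q(2)) = p(3) = 3, p(q(3)) = p(8) = 5, p(q(4)) = p(5) = 9, p(q(5)) = p(4) = 7, p(q(6)) = p(9) = 6, p(q(7)) = p(6) = 1, p(q(8)) = p(7) = 8, p(q(9)) = p(2) = 4.
Hence p ∘ q = [2 0 3 5 9 7 6 1 8 4].

2 0 3 5 9 7 6 1 8 4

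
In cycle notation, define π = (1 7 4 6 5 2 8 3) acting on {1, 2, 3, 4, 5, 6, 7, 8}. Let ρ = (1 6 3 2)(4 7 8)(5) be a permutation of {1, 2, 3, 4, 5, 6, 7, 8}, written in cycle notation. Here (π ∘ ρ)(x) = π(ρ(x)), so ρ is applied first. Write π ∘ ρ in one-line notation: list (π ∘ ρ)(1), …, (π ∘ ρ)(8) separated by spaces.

For each element, apply ρ then π: 1 → 6 → 5; 2 → 1 → 7; 3 → 2 → 8; 4 → 7 → 4; 5 → 5 → 2; 6 → 3 → 1; 7 → 8 → 3; 8 → 4 → 6.
So π ∘ ρ in one-line form is 5 7 8 4 2 1 3 6.

5 7 8 4 2 1 3 6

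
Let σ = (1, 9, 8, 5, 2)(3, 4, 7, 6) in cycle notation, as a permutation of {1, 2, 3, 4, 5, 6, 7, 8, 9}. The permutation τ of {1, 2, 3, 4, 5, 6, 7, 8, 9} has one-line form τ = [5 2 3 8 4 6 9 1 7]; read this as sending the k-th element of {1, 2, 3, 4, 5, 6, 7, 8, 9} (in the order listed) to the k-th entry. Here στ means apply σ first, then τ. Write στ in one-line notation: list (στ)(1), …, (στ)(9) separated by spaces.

7 5 8 9 2 3 6 4 1

(στ)(x) = τ(σ(x)). Computing each image: τ(σ(1)) = τ(9) = 7, τ(σ(2)) = τ(1) = 5, τ(σ(3)) = τ(4) = 8, τ(σ(4)) = τ(7) = 9, τ(σ(5)) = τ(2) = 2, τ(σ(6)) = τ(3) = 3, τ(σ(7)) = τ(6) = 6, τ(σ(8)) = τ(5) = 4, τ(σ(9)) = τ(8) = 1.
Hence στ = [7 5 8 9 2 3 6 4 1].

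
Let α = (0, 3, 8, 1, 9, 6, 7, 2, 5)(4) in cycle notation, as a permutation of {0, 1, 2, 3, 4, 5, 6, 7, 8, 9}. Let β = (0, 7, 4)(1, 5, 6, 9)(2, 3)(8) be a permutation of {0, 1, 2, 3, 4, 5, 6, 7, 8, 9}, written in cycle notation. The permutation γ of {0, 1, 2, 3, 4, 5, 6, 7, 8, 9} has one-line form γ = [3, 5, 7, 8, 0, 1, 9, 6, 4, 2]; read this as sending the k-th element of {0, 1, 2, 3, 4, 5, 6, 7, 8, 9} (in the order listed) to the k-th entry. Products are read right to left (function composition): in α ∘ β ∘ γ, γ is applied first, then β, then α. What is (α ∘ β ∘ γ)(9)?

8

(α ∘ β ∘ γ)(9) = α(β(γ(9))). γ(9) = 2, then β(2) = 3, then α(3) = 8, so the result is 8.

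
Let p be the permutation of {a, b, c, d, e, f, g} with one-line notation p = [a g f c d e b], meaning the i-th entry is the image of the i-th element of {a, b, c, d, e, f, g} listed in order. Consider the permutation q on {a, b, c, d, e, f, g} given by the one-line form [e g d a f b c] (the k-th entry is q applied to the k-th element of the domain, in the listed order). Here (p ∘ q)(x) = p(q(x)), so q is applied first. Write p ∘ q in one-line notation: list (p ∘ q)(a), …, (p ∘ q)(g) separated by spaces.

d b c a e g f

For each element, apply q then p: a → e → d; b → g → b; c → d → c; d → a → a; e → f → e; f → b → g; g → c → f.
So p ∘ q in one-line form is d b c a e g f.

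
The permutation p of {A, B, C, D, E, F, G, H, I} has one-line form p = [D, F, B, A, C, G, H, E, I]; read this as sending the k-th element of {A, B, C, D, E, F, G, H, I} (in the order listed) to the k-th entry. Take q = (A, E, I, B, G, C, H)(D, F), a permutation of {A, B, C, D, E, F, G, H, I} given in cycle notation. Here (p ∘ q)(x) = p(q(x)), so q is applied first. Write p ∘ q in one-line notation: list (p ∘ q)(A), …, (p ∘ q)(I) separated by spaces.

C H E G I A B D F

(p ∘ q)(x) = p(q(x)). Computing each image: p(q(A)) = p(E) = C, p(q(B)) = p(G) = H, p(q(C)) = p(H) = E, p(q(D)) = p(F) = G, p(q(E)) = p(I) = I, p(q(F)) = p(D) = A, p(q(G)) = p(C) = B, p(q(H)) = p(A) = D, p(q(I)) = p(B) = F.
Hence p ∘ q = [C H E G I A B D F].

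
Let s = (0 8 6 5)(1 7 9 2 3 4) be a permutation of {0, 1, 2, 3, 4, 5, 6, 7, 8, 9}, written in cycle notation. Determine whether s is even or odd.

The cycle lengths are 6, 4.
A cycle is odd iff its length is even; s has 2 even-length cycles, so sgn(s) = (−1)^2 and s is even.

even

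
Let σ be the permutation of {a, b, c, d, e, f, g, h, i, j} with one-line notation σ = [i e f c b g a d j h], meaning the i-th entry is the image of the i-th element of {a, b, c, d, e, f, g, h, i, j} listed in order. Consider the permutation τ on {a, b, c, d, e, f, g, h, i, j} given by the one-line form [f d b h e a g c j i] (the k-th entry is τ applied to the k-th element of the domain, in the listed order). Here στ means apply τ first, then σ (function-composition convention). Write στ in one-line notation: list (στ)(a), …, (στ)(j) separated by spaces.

Chase each element through τ then σ: a → f → g; b → d → c; c → b → e; d → h → d; e → e → b; f → a → i; g → g → a; h → c → f; i → j → h; j → i → j.
Collecting the images, στ = [g c e d b i a f h j].

g c e d b i a f h j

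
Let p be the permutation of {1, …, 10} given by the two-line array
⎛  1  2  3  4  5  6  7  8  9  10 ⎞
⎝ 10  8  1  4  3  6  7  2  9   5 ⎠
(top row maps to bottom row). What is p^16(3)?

3

Tracing 3 → 1 → … returns to 3 after 4 steps, so 3 lies in a 4-cycle (1, 10, 5, 3).
On a 4-cycle, p^4 is the identity, so p^16 = p^0 there (16 ≡ 0 mod 4).
So p^16(3) = 3.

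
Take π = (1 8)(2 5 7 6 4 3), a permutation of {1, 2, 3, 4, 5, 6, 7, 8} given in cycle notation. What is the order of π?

6

The cycle type of π is (6, 2).
The order is lcm(6, 2) = 6.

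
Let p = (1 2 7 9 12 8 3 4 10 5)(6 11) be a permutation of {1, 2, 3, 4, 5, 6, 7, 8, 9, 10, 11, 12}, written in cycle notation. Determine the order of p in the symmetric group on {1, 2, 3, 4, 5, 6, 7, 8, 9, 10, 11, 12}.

10

The disjoint cycles have lengths 10, 2.
The order of p is the least common multiple of its cycle lengths: lcm(10, 2) = 10.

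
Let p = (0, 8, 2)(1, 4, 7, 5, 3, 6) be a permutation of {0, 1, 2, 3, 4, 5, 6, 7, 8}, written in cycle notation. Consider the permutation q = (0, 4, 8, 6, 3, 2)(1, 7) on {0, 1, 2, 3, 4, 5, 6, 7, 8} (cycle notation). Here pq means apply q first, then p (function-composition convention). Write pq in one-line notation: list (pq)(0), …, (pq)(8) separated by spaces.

For each element, apply q then p: 0 → 4 → 7; 1 → 7 → 5; 2 → 0 → 8; 3 → 2 → 0; 4 → 8 → 2; 5 → 5 → 3; 6 → 3 → 6; 7 → 1 → 4; 8 → 6 → 1.
So pq in one-line form is 7 5 8 0 2 3 6 4 1.

7 5 8 0 2 3 6 4 1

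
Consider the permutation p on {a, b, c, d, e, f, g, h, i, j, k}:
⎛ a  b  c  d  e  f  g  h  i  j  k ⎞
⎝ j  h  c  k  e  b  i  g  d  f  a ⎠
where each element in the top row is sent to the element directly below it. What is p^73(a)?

j

Tracing a → j → … returns to a after 9 steps, so a lies in a 9-cycle (a j f b h g i d k).
On a 9-cycle, p^9 is the identity, so p^73 = p^1 there (73 ≡ 1 mod 9).
Stepping 1 place around the cycle: a → j.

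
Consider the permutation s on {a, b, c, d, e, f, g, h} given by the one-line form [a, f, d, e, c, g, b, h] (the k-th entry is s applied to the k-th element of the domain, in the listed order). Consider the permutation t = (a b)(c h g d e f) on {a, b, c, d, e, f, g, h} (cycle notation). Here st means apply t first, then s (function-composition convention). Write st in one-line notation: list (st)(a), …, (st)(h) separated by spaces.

For each element, apply t then s: a → b → f; b → a → a; c → h → h; d → e → c; e → f → g; f → c → d; g → d → e; h → g → b.
Collecting the images, st = [f a h c g d e b].

f a h c g d e b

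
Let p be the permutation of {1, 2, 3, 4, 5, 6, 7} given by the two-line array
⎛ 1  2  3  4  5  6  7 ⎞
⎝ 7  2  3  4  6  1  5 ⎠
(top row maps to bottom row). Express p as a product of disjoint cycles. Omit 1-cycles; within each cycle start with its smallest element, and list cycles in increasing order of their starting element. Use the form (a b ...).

(1 7 5 6)

Start at 1 and follow images: 1 → 7 → 5 → 6 → 1, giving the cycle (1 7 5 6).
Continuing from each remaining unvisited element yields (1 7 5 6).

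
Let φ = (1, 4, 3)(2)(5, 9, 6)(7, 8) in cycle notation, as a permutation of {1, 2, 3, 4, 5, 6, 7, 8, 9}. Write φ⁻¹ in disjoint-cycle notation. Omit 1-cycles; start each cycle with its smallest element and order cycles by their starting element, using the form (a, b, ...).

(1, 3, 4)(5, 6, 9)(7, 8)

The inverse reverses each cycle.
Reversing each cycle of φ and rotating so the smallest element leads gives (1, 3, 4)(5, 6, 9)(7, 8).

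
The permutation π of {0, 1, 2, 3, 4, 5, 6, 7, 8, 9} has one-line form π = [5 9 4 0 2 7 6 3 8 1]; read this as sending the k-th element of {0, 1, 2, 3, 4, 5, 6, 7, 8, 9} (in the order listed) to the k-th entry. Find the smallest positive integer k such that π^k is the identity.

4

Decomposing into disjoint cycles gives cycle lengths 4, 2, 2, 1, 1.
The order is lcm(4, 2, 2) = 4.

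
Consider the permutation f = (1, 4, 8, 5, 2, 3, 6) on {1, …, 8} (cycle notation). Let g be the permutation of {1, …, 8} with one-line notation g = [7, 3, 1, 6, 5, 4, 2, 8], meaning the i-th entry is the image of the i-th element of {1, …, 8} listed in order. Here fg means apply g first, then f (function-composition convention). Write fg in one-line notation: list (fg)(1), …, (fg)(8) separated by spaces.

7 6 4 1 2 8 3 5

Chase each element through g then f: 1 → 7 → 7; 2 → 3 → 6; 3 → 1 → 4; 4 → 6 → 1; 5 → 5 → 2; 6 → 4 → 8; 7 → 2 → 3; 8 → 8 → 5.
So fg in one-line form is 7 6 4 1 2 8 3 5.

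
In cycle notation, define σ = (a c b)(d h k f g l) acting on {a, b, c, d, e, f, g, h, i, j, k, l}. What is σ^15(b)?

b

b lies in the 3-cycle (a c b).
On a 3-cycle, σ^3 is the identity, so σ^15 = σ^0 there (15 ≡ 0 mod 3).
So σ^15(b) = b.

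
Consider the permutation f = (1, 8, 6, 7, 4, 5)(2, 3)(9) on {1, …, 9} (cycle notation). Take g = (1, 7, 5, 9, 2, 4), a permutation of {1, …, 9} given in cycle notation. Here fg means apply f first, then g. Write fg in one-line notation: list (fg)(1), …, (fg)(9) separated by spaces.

(fg)(x) = g(f(x)). Computing each image: g(f(1)) = g(8) = 8, g(f(2)) = g(3) = 3, g(f(3)) = g(2) = 4, g(f(4)) = g(5) = 9, g(f(5)) = g(1) = 7, g(f(6)) = g(7) = 5, g(f(7)) = g(4) = 1, g(f(8)) = g(6) = 6, g(f(9)) = g(9) = 2.
Hence fg = [8 3 4 9 7 5 1 6 2].

8 3 4 9 7 5 1 6 2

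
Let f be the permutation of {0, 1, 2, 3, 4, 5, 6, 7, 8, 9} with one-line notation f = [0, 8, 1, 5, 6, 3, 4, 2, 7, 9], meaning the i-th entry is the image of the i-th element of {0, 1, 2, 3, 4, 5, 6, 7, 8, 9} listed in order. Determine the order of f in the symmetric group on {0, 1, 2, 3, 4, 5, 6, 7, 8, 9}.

Decomposing into disjoint cycles gives cycle lengths 4, 2, 2, 1, 1.
Since disjoint cycles commute, ord(f) = lcm(4, 2, 2) = 4.

4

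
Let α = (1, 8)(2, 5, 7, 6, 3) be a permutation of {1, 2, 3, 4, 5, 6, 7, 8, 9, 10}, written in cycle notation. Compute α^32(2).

7

2 lies in the 5-cycle (2, 5, 7, 6, 3).
Powers repeat with period 5 on this cycle, and 32 mod 5 = 2, so α^32(2) = α^2(2).
Stepping 2 places around the cycle: 2 → 5 → 7.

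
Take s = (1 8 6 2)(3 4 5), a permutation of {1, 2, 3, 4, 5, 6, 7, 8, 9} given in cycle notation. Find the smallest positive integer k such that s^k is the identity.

12

The cycle type of s is (4, 3, 1, 1).
The order is lcm(4, 3) = 12.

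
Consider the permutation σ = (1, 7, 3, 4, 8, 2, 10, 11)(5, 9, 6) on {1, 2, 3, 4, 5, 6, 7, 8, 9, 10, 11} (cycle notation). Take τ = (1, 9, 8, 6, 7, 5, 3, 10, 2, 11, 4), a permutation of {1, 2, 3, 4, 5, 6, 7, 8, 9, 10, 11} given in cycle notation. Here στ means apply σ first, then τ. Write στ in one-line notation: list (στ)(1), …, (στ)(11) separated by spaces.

Chase each element through σ then τ: 1 → 7 → 5; 2 → 10 → 2; 3 → 4 → 1; 4 → 8 → 6; 5 → 9 → 8; 6 → 5 → 3; 7 → 3 → 10; 8 → 2 → 11; 9 → 6 → 7; 10 → 11 → 4; 11 → 1 → 9.
Collecting the images, στ = [5 2 1 6 8 3 10 11 7 4 9].

5 2 1 6 8 3 10 11 7 4 9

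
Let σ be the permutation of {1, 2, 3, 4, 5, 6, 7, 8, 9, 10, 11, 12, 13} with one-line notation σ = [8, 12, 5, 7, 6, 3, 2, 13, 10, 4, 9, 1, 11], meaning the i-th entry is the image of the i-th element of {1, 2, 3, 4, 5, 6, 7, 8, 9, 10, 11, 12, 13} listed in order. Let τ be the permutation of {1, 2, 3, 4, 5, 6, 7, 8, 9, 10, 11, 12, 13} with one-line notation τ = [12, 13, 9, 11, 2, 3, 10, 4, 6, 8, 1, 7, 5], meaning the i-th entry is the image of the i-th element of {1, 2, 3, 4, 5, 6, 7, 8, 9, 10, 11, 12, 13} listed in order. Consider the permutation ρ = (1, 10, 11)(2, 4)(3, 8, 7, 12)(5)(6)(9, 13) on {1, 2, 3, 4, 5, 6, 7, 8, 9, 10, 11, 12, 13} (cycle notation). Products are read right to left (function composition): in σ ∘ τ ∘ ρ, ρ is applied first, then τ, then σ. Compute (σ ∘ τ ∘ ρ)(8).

4

(σ ∘ τ ∘ ρ)(8) = σ(τ(ρ(8))). ρ(8) = 7, then τ(7) = 10, then σ(10) = 4, so the result is 4.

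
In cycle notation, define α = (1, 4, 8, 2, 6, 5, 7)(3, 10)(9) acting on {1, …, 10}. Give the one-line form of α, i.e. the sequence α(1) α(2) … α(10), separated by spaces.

Each element maps to the next entry in its cycle (wrapping to the front): 1→4, 2→6, 3→10, 4→8, 5→7, 6→5, 7→1, 8→2, 9→9, 10→3.
Listing these in domain order gives 4 6 10 8 7 5 1 2 9 3.

4 6 10 8 7 5 1 2 9 3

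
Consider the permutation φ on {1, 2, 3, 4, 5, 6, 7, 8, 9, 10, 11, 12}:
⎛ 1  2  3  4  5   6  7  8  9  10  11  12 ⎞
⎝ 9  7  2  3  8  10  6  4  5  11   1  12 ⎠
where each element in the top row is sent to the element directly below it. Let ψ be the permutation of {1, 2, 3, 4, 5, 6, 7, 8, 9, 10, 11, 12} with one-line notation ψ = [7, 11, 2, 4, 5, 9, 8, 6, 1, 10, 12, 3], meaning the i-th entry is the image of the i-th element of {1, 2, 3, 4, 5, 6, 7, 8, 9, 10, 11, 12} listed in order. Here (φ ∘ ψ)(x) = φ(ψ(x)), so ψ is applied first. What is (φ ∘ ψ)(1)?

First apply ψ: ψ(1) = 7, then φ(7) = 6. Thus (φ ∘ ψ)(1) = 6.

6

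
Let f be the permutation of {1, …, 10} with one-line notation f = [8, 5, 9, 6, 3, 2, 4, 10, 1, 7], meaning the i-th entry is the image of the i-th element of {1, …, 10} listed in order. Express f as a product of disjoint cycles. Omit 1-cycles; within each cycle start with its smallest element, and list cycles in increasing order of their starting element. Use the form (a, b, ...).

(1, 8, 10, 7, 4, 6, 2, 5, 3, 9)

Iterating f from 1 gives 1 → 8 → 10 → 7 → 4 → 6 → 2 → 5 → 3 → 9 → 1; that is the 10-cycle (1, 8, 10, 7, 4, 6, 2, 5, 3, 9).
Continuing from each remaining unvisited element yields (1, 8, 10, 7, 4, 6, 2, 5, 3, 9).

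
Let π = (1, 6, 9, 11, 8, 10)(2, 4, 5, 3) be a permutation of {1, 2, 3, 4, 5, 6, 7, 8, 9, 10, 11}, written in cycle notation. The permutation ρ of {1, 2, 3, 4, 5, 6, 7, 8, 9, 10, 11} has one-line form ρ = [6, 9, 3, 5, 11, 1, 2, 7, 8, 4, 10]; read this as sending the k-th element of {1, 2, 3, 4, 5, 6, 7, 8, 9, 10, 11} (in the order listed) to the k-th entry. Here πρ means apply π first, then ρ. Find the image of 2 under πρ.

π(2) = 4, then ρ(4) = 5; composing gives (πρ)(2) = 5.

5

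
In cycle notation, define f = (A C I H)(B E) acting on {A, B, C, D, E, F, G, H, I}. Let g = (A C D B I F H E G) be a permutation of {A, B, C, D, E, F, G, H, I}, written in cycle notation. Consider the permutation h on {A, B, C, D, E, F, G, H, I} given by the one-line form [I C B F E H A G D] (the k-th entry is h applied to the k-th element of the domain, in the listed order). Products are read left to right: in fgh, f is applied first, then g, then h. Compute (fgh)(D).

C

Apply the permutations in order: f(D) = D, then g(D) = B, then h(B) = C. So (fgh)(D) = C.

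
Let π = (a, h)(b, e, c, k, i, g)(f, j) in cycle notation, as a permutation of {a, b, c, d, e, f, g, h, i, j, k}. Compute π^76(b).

i

b lies in the 6-cycle (b, e, c, k, i, g).
Since the cycle has length 6, π^76 acts on it the same as π^4 (76 mod 6 = 4).
Stepping 4 places around the cycle: b → e → c → k → i.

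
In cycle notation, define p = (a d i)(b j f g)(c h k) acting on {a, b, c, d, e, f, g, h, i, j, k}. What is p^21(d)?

d lies in the 3-cycle (a d i).
Powers repeat with period 3 on this cycle, and 21 mod 3 = 0, so p^21(d) = p^0(d).
So p^21(d) = d.

d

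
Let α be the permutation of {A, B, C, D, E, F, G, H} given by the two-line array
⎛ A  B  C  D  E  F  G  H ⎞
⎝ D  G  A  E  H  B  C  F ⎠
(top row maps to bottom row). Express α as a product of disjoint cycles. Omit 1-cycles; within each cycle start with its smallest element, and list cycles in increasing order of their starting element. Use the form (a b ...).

From A: A → D → E → H → F → B → G → C → A, closing the cycle (A D E H F B G C).
Repeating from the next unused element and collecting all non-trivial cycles gives (A D E H F B G C).

(A D E H F B G C)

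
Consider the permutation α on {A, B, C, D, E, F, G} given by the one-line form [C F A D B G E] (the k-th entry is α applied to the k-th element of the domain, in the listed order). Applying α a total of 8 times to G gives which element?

G

Tracing G → E → … returns to G after 4 steps, so G lies in a 4-cycle (B, F, G, E).
Since the cycle has length 4, α^8 acts on it the same as α^0 (8 mod 4 = 0).
So α^8(G) = G.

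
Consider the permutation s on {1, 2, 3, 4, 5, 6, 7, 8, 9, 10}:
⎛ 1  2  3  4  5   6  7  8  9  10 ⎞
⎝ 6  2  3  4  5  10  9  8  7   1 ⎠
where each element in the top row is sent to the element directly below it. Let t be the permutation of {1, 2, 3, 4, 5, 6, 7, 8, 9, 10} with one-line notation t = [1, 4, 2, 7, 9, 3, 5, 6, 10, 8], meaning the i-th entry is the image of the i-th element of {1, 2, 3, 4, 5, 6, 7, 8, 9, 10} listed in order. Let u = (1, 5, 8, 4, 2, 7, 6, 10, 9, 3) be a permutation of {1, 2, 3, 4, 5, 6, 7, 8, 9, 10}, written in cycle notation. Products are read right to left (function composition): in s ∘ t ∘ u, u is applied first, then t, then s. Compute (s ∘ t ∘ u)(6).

(s ∘ t ∘ u)(6) = s(t(u(6))). u(6) = 10, then t(10) = 8, then s(8) = 8, so the result is 8.

8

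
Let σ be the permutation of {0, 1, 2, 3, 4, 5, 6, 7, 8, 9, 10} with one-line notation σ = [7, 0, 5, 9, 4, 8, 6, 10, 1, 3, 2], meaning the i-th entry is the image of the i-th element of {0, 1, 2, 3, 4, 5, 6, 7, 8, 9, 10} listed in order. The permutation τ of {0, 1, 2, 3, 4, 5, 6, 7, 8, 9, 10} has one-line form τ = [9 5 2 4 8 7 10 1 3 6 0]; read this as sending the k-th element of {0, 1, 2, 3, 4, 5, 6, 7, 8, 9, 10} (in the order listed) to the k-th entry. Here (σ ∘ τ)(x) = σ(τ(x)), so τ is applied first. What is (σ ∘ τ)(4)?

1

(σ ∘ τ)(4) = σ(τ(4)). τ(4) = 8, then σ(8) = 1. So (σ ∘ τ)(4) = 1.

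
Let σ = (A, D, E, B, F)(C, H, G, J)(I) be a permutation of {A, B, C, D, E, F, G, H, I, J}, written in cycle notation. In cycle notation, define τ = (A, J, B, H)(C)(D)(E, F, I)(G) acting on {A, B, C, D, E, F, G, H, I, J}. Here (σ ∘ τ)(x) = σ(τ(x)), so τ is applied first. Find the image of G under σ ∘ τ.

(σ ∘ τ)(G) = σ(τ(G)). τ(G) = G, then σ(G) = J. So (σ ∘ τ)(G) = J.

J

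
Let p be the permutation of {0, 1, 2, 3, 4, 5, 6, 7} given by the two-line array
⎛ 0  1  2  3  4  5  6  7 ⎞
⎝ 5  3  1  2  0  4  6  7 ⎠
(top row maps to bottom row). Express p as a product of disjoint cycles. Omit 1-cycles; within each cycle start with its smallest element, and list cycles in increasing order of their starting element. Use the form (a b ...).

From 0: 0 → 5 → 4 → 0, closing the cycle (0 5 4).
Repeating from the next unused element and collecting all non-trivial cycles gives (0 5 4)(1 3 2).

(0 5 4)(1 3 2)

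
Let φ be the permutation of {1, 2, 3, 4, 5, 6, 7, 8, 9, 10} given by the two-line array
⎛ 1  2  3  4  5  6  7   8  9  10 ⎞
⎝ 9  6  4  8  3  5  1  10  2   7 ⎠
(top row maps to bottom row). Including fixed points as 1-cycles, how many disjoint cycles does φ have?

The cycle decomposition is (1 9 2 6 5 3 4 8 10 7), which has 1 cycle (counting 1-cycles).

1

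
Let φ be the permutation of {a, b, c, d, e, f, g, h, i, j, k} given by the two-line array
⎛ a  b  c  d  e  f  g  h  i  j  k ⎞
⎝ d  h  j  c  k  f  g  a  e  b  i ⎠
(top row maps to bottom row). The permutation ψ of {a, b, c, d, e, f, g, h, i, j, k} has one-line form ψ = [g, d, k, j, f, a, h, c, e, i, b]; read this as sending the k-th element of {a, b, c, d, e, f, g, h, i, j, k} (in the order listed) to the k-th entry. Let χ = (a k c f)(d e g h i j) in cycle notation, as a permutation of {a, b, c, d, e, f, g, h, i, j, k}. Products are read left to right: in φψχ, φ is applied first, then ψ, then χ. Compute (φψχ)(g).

Apply the permutations in order: φ(g) = g, then ψ(g) = h, then χ(h) = i. So (φψχ)(g) = i.

i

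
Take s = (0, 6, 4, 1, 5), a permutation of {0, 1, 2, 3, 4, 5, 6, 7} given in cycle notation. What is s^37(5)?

6

5 lies in the 5-cycle (0, 6, 4, 1, 5).
Powers repeat with period 5 on this cycle, and 37 mod 5 = 2, so s^37(5) = s^2(5).
Stepping 2 places around the cycle: 5 → 0 → 6.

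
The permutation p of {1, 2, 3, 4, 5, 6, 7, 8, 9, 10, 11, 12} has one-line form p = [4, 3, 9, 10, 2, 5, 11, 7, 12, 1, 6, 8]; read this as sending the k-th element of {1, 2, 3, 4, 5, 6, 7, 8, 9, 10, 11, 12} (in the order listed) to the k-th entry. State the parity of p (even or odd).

even

In disjoint-cycle form the cycle lengths are 9, 3.
A cycle of length ℓ contributes ℓ−1 transpositions, so p is a product of 8 + 2 = 10 transpositions — even.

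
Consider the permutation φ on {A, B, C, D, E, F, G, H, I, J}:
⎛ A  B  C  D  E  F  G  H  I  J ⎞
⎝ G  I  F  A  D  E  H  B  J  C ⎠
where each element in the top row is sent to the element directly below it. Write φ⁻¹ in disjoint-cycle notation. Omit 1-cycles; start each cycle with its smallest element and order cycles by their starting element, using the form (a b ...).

(A D E F C J I B H G)

First write φ in disjoint cycles: (A G H B I J C F E D).
Reversing each cycle (and rotating so the smallest element leads) gives φ⁻¹ = (A D E F C J I B H G).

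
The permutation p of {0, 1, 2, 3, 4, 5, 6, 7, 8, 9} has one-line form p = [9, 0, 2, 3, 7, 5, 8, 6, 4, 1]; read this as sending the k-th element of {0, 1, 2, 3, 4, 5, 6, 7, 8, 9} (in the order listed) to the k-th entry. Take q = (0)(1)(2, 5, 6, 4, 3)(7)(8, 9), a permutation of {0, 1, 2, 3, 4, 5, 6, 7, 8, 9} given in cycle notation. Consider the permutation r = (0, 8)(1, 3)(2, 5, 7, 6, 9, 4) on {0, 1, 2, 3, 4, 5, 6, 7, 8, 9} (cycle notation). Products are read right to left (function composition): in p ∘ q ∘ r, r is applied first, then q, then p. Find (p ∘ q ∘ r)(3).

(p ∘ q ∘ r)(3) = p(q(r(3))). r(3) = 1, then q(1) = 1, then p(1) = 0, so the result is 0.

0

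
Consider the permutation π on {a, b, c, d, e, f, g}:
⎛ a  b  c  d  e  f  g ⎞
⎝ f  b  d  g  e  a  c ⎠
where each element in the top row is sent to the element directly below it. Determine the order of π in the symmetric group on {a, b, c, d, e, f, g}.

6

The disjoint-cycle form of π has cycle lengths 3, 2, 1, 1.
The order is lcm(3, 2) = 6.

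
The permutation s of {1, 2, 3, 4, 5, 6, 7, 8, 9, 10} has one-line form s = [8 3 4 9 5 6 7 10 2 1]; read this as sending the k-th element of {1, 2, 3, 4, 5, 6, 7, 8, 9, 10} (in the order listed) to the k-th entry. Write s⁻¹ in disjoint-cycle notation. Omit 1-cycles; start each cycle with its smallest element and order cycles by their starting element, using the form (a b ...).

(1 10 8)(2 9 4 3)

First write s in disjoint cycles: (1 8 10)(2 3 4 9).
The inverse reverses every cycle; in canonical form, s⁻¹ = (1 10 8)(2 9 4 3).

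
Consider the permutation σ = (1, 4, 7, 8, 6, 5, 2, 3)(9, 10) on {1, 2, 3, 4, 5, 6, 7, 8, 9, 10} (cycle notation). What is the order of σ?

8

The cycle type of σ is (8, 2).
The order is lcm(8, 2) = 8.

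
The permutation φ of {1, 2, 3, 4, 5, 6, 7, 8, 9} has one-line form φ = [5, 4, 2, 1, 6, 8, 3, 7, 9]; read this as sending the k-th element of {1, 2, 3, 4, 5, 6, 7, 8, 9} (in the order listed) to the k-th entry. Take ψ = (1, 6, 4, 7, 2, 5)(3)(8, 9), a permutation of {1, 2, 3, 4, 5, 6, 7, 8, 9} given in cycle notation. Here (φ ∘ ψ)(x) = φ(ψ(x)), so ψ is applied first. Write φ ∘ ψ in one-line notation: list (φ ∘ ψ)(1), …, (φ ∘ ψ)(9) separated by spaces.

Chase each element through ψ then φ: 1 → 6 → 8; 2 → 5 → 6; 3 → 3 → 2; 4 → 7 → 3; 5 → 1 → 5; 6 → 4 → 1; 7 → 2 → 4; 8 → 9 → 9; 9 → 8 → 7.
So φ ∘ ψ in one-line form is 8 6 2 3 5 1 4 9 7.

8 6 2 3 5 1 4 9 7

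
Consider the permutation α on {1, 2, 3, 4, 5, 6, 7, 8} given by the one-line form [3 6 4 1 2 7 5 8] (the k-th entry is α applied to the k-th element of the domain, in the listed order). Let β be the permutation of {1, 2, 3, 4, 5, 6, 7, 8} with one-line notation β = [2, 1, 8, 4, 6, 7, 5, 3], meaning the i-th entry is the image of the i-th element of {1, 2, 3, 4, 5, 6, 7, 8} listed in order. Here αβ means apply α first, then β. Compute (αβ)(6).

5

α(6) = 7, then β(7) = 5; composing gives (αβ)(6) = 5.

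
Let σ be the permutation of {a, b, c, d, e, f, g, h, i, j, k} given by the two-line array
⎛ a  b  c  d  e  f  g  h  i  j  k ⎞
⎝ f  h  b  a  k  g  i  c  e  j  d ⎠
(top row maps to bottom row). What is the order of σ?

The disjoint-cycle form of σ has cycle lengths 7, 3, 1.
The order of σ is the least common multiple of its cycle lengths: lcm(7, 3) = 21.

21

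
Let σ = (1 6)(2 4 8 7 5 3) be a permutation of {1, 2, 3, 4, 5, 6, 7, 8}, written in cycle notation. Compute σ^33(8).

3

8 lies in the 6-cycle (2 4 8 7 5 3).
Since the cycle has length 6, σ^33 acts on it the same as σ^3 (33 mod 6 = 3).
Advancing 3 steps from 8: 8 → 7 → 5 → 3.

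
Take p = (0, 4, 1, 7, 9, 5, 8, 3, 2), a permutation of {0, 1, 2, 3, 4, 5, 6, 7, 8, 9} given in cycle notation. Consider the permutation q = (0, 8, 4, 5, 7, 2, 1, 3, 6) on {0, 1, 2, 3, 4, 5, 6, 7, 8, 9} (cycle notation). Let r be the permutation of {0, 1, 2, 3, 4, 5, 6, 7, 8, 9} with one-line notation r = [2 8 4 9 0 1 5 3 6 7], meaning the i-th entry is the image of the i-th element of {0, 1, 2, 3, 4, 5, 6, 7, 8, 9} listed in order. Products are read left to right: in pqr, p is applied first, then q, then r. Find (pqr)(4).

Apply the permutations in order: p(4) = 1, then q(1) = 3, then r(3) = 9. So (pqr)(4) = 9.

9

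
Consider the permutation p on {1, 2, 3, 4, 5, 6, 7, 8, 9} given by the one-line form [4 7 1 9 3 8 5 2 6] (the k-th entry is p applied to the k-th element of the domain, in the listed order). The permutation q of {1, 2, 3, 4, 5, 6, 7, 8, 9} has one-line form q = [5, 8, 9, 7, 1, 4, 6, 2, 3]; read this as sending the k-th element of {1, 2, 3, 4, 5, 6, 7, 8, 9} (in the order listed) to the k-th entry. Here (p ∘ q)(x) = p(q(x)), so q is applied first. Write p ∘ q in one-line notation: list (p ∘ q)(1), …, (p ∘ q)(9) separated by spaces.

3 2 6 5 4 9 8 7 1

(p ∘ q)(x) = p(q(x)). Computing each image: p(q(1)) = p(5) = 3, p(q(2)) = p(8) = 2, p(q(3)) = p(9) = 6, p(q(4)) = p(7) = 5, p(q(5)) = p(1) = 4, p(q(6)) = p(4) = 9, p(q(7)) = p(6) = 8, p(q(8)) = p(2) = 7, p(q(9)) = p(3) = 1.
Hence p ∘ q = [3 2 6 5 4 9 8 7 1].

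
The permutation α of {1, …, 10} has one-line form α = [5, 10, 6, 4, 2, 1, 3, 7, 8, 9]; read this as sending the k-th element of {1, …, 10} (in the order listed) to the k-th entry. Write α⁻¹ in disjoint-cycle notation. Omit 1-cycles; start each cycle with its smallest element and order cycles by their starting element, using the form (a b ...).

(1 6 3 7 8 9 10 2 5)

First write α in disjoint cycles: (1 5 2 10 9 8 7 3 6).
The inverse reverses every cycle; in canonical form, α⁻¹ = (1 6 3 7 8 9 10 2 5).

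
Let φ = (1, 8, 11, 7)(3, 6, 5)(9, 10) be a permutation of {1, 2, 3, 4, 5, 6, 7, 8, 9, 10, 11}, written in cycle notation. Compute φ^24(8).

8 lies in the 4-cycle (1, 8, 11, 7).
Since the cycle has length 4, φ^24 acts on it the same as φ^0 (24 mod 4 = 0).
So φ^24(8) = 8.

8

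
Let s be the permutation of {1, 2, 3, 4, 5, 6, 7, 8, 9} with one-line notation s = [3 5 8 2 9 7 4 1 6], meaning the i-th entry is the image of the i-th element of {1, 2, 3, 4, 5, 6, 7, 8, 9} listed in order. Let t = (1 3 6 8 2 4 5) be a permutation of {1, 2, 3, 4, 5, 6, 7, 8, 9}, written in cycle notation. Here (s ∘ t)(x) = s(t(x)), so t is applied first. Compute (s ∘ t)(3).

(s ∘ t)(3) = s(t(3)). t(3) = 6, then s(6) = 7. So (s ∘ t)(3) = 7.

7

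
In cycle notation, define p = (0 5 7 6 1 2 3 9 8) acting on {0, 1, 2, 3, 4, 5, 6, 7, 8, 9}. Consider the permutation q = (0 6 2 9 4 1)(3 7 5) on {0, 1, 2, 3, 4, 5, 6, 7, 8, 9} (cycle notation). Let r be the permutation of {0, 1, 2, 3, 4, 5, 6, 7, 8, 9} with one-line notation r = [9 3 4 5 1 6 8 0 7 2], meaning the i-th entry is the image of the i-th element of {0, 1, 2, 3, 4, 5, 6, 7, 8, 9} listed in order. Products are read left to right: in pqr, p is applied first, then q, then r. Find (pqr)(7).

Apply the permutations in order: p(7) = 6, then q(6) = 2, then r(2) = 4. So (pqr)(7) = 4.

4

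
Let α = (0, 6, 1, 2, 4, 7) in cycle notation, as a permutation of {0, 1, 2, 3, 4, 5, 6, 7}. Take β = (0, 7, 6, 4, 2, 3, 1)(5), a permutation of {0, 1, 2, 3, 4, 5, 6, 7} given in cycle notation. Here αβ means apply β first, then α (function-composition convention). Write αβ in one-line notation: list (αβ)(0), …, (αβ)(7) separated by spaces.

0 6 3 2 4 5 7 1

(αβ)(x) = α(β(x)). Computing each image: α(β(0)) = α(7) = 0, α(β(1)) = α(0) = 6, α(β(2)) = α(3) = 3, α(β(3)) = α(1) = 2, α(β(4)) = α(2) = 4, α(β(5)) = α(5) = 5, α(β(6)) = α(4) = 7, α(β(7)) = α(6) = 1.
Hence αβ = [0 6 3 2 4 5 7 1].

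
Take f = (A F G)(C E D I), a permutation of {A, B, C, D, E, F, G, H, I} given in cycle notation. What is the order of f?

The cycle type of f is (4, 3, 1, 1).
The order of f is the least common multiple of its cycle lengths: lcm(4, 3) = 12.

12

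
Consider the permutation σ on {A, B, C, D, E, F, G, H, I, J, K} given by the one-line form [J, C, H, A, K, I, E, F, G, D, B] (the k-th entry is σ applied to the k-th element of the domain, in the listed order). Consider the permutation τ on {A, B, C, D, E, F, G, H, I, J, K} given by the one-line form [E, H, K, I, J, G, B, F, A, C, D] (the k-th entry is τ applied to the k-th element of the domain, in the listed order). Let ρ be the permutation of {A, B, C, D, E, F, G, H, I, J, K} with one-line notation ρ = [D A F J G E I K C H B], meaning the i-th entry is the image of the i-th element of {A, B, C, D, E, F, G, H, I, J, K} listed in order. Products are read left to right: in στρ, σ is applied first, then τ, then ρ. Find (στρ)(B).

Chase B: σ(B) = C; τ(C) = K; ρ(K) = B. Hence (στρ)(B) = B.

B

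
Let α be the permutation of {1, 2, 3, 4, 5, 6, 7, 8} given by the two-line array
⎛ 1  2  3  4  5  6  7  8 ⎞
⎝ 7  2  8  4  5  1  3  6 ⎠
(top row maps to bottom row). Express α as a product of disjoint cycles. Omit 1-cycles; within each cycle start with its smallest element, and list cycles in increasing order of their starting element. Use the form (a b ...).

From 1: 1 → 7 → 3 → 8 → 6 → 1, closing the cycle (1 7 3 8 6).
Repeating from the next unused element and collecting all non-trivial cycles gives (1 7 3 8 6).

(1 7 3 8 6)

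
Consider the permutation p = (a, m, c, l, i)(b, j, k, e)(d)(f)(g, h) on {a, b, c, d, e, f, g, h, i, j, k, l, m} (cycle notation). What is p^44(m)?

a

m lies in the 5-cycle (a, m, c, l, i).
On a 5-cycle, p^5 is the identity, so p^44 = p^4 there (44 ≡ 4 mod 5).
Stepping 4 places around the cycle: m → c → l → i → a.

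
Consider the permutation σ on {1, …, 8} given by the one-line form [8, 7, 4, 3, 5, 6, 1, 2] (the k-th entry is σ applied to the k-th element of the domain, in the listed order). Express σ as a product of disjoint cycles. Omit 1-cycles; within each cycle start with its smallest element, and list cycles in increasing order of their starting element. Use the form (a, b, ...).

Iterating σ from 1 gives 1 → 8 → 2 → 7 → 1; that is the 4-cycle (1, 8, 2, 7).
Repeating from the next unused element and collecting all non-trivial cycles gives (1, 8, 2, 7)(3, 4).

(1, 8, 2, 7)(3, 4)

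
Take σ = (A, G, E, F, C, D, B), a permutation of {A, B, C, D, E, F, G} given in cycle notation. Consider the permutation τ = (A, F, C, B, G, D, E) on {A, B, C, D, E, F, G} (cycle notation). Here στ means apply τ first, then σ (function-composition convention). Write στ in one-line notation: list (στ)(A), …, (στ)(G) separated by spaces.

Chase each element through τ then σ: A → F → C; B → G → E; C → B → A; D → E → F; E → A → G; F → C → D; G → D → B.
So στ in one-line form is C E A F G D B.

C E A F G D B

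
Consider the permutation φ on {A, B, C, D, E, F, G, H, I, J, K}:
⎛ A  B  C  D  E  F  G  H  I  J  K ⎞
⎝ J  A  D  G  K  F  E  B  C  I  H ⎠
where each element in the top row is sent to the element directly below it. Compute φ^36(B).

Tracing B → A → … returns to B after 10 steps, so B lies in a 10-cycle (A, J, I, C, D, G, E, K, H, B).
On a 10-cycle, φ^10 is the identity, so φ^36 = φ^6 there (36 ≡ 6 mod 10).
Stepping 6 places around the cycle: B → A → J → I → C → D → G.

G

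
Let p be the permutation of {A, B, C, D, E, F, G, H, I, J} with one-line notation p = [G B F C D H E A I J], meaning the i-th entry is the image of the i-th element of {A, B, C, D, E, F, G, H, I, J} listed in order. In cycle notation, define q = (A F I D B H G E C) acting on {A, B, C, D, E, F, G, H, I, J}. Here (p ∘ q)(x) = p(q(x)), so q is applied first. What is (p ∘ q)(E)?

(p ∘ q)(E) = p(q(E)). q(E) = C, then p(C) = F. So (p ∘ q)(E) = F.

F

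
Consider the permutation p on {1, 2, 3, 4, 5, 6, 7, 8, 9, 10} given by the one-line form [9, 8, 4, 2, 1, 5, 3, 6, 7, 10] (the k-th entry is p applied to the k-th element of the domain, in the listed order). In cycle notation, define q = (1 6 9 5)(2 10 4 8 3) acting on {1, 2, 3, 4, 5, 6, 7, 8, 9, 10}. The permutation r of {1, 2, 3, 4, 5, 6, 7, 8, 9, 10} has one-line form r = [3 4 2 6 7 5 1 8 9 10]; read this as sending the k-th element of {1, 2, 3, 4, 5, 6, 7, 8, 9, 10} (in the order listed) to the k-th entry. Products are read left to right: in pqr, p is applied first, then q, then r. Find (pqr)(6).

3

Chase 6: p(6) = 5; q(5) = 1; r(1) = 3. Hence (pqr)(6) = 3.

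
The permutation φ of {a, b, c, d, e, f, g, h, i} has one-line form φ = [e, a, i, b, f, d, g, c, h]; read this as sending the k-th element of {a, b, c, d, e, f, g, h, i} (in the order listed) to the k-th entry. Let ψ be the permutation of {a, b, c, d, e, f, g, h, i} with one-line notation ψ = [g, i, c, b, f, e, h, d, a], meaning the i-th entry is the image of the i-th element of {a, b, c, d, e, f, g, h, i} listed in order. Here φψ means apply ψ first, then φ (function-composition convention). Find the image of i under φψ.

e

ψ(i) = a, then φ(a) = e; composing gives (φψ)(i) = e.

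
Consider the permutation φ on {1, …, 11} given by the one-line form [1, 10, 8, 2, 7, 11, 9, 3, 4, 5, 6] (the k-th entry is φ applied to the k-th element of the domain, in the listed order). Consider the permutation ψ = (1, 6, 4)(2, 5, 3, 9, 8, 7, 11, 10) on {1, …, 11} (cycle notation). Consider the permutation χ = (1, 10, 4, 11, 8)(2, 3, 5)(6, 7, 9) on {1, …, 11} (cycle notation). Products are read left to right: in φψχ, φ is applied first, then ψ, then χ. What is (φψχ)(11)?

(φψχ)(11) = χ(ψ(φ(11))). φ(11) = 6, then ψ(6) = 4, then χ(4) = 11, so the result is 11.

11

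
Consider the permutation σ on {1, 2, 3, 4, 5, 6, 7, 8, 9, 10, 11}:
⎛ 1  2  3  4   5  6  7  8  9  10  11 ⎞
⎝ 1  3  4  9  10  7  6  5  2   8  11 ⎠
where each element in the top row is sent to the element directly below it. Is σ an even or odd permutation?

In disjoint-cycle form the cycle lengths are 4, 3, 2, 1, 1.
A cycle is odd iff its length is even; σ has 2 even-length cycles, so sgn(σ) = (−1)^2 and σ is even.

even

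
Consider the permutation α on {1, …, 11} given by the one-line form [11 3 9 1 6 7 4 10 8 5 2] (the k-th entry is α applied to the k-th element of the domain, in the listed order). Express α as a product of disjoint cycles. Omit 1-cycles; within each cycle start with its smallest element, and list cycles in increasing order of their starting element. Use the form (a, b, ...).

(1, 11, 2, 3, 9, 8, 10, 5, 6, 7, 4)

Start at 1 and follow images: 1 → 11 → 2 → 3 → 9 → 8 → 10 → 5 → 6 → 7 → 4 → 1, giving the cycle (1, 11, 2, 3, 9, 8, 10, 5, 6, 7, 4).
Continuing from each remaining unvisited element yields (1, 11, 2, 3, 9, 8, 10, 5, 6, 7, 4).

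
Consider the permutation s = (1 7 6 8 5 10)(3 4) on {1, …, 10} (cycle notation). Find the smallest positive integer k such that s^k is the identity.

6

The cycle type of s is (6, 2, 1, 1).
The order is lcm(6, 2) = 6.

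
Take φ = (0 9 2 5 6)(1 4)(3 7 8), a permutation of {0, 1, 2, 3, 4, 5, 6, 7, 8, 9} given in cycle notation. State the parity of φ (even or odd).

The cycle lengths are 5, 3, 2.
A cycle is odd iff its length is even; φ has 1 even-length cycle, so sgn(φ) = (−1)^1 and φ is odd.

odd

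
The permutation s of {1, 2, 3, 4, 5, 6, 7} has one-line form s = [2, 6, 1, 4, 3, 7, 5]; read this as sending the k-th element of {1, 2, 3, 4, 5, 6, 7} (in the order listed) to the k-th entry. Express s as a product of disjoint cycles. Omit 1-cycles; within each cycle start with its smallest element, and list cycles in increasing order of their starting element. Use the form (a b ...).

(1 2 6 7 5 3)

From 1: 1 → 2 → 6 → 7 → 5 → 3 → 1, closing the cycle (1 2 6 7 5 3).
Continuing from each remaining unvisited element yields (1 2 6 7 5 3).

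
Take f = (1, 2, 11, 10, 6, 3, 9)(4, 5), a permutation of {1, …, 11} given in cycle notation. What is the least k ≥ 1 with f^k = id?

14

The disjoint cycles have lengths 7, 2, 1, 1.
The order of f is the least common multiple of its cycle lengths: lcm(7, 2) = 14.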